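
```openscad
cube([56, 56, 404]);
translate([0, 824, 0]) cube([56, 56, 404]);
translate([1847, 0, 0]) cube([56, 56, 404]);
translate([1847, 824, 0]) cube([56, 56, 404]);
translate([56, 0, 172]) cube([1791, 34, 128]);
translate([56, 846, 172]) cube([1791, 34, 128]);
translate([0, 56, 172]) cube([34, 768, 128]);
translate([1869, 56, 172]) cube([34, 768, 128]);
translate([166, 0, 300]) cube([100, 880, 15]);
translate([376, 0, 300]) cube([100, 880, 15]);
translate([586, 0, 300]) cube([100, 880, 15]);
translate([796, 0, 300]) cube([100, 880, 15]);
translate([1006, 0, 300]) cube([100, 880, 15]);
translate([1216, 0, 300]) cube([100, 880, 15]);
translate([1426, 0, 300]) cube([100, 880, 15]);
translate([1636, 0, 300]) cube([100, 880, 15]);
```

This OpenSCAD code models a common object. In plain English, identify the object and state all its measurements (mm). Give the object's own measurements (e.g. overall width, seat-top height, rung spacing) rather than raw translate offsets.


A bed frame 1903 mm long (x) by 880 mm wide (y). Four 56×56 mm corner posts, 404 mm tall, at the corners of the footprint. Four rails of 34 mm thickness and 128 mm height run between adjacent posts with their undersides at z = 172 mm, their outer faces flush with the outside of the frame (the two x-running rails run between the posts' inner faces; the two y-running rails run between the posts' inner faces). 8 slats, each 100 mm wide (x) and 15 mm thick, lie across the top of the two x-running rails, running the full 880 mm width of the frame in y; along x they sit between the end posts with a 110 mm gap after the −x posts and between neighbouring slats, leaving 111 mm before the +x posts.


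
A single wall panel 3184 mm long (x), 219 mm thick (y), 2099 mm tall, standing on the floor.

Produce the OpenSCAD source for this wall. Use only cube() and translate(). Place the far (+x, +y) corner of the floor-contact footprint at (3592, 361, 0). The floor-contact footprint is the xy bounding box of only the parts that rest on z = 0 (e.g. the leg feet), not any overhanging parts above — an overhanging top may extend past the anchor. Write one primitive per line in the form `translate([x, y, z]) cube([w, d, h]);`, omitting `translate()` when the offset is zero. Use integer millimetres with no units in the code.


translate([408, 142, 0]) cube([3184, 219, 2099]);


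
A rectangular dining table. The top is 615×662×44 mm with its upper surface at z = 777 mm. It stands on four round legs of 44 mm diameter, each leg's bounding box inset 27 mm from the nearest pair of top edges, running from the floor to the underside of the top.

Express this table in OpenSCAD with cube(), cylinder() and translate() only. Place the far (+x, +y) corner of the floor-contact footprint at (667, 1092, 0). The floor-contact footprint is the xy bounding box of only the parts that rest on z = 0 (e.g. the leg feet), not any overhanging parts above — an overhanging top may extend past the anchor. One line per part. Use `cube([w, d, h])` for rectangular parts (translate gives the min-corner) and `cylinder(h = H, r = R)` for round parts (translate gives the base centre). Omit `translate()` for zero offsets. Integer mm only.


translate([79, 457, 733]) cube([615, 662, 44]);
translate([128, 506, 0]) cylinder(h = 733, r = 22);
translate([645, 506, 0]) cylinder(h = 733, r = 22);
translate([128, 1070, 0]) cylinder(h = 733, r = 22);
translate([645, 1070, 0]) cylinder(h = 733, r = 22);


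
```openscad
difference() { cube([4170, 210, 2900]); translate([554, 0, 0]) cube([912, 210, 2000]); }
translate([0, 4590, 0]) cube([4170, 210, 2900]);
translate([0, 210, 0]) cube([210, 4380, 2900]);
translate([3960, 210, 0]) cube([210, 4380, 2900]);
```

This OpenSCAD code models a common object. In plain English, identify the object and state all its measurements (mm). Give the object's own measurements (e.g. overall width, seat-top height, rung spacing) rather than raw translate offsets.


A single room: four walls, each 2900 mm tall and 210 mm thick, enclosing an outside footprint 4170×4800 mm (x × y), no floor or roof. The front and back walls (−y and +y sides) run the full x-width; the side walls fit between their inner faces. A door opening 912 mm wide and 2000 mm tall is cut through the front wall from the floor up, its −x edge 554 mm from the wall's −x end.


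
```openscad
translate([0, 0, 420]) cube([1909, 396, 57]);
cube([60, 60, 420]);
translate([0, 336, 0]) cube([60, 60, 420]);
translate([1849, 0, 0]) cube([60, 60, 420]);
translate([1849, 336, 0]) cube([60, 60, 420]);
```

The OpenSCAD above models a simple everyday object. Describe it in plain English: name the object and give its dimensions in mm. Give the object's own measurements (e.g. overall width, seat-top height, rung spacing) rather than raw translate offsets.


A bench: a 1909×396 mm seat slab, 57 mm thick, top at z = 477 mm, on four 60×60 mm square legs flush with the seat corners and standing on z = 0.


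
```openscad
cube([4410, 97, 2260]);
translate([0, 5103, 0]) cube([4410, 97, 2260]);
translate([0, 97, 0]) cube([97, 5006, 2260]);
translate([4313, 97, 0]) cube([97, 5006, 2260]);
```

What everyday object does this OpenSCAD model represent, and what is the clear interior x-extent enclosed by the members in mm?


A house (or room) frame. The interior width is 4216 mm.

Four 2260 mm walls enclosing a rectangle with no floor or roof — a room or house frame. Outside width is 4410 mm and wall thickness is 97 mm, so the interior width is 4410 − 2 × 97 = 4216 mm.


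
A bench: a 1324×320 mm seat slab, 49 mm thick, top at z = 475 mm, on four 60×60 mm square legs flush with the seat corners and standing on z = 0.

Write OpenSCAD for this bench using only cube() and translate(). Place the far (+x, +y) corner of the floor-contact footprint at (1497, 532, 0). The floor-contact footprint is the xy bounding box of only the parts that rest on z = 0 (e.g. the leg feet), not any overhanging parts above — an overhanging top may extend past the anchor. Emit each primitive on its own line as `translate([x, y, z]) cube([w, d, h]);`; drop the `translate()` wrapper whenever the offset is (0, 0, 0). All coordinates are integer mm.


translate([173, 212, 426]) cube([1324, 320, 49]);
translate([173, 212, 0]) cube([60, 60, 426]);
translate([173, 472, 0]) cube([60, 60, 426]);
translate([1437, 212, 0]) cube([60, 60, 426]);
translate([1437, 472, 0]) cube([60, 60, 426]);


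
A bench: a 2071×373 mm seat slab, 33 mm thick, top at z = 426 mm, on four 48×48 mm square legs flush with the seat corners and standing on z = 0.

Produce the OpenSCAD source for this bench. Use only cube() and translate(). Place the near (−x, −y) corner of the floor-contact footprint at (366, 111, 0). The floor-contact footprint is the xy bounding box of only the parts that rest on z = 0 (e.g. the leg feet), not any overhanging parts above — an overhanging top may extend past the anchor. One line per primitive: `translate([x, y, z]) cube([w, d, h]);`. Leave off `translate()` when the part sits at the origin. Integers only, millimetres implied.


// leg_h = 426 − 33 = 393
translate([366, 111, 393]) cube([2071, 373, 33]);
translate([366, 111, 0]) cube([48, 48, 393]);
translate([366, 436, 0]) cube([48, 48, 393]);
translate([2389, 111, 0]) cube([48, 48, 393]);
translate([2389, 436, 0]) cube([48, 48, 393]);


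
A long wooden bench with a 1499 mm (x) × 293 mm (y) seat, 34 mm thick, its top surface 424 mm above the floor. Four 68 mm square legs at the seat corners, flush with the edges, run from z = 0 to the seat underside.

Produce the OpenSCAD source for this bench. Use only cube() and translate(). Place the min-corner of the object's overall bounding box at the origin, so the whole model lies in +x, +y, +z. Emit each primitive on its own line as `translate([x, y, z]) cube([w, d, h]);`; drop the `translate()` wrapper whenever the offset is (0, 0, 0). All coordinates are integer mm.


translate([0, 0, 390]) cube([1499, 293, 34]);
cube([68, 68, 390]);
translate([0, 225, 0]) cube([68, 68, 390]);
translate([1431, 0, 0]) cube([68, 68, 390]);
translate([1431, 225, 0]) cube([68, 68, 390]);


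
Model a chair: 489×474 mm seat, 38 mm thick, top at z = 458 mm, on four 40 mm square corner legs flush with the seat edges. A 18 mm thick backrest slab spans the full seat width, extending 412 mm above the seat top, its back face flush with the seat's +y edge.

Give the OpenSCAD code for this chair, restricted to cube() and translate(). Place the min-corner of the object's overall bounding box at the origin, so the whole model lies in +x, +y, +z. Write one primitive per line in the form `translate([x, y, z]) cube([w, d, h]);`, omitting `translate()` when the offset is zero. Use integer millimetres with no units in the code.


translate([0, 0, 420]) cube([489, 474, 38]);
cube([40, 40, 420]);
translate([449, 0, 0]) cube([40, 40, 420]);
translate([0, 434, 0]) cube([40, 40, 420]);
translate([449, 434, 0]) cube([40, 40, 420]);
translate([0, 456, 458]) cube([489, 18, 412]);


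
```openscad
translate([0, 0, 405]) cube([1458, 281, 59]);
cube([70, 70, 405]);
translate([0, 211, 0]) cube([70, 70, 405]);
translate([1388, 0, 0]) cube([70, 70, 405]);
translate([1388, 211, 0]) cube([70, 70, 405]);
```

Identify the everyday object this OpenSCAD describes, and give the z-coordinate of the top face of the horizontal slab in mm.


A bench. The seat-top height is 464 mm.

A long slab on four corner posts — a bench. The slab sits at z = 405 with thickness 59, so the top is 405 + 59 = 464 mm.


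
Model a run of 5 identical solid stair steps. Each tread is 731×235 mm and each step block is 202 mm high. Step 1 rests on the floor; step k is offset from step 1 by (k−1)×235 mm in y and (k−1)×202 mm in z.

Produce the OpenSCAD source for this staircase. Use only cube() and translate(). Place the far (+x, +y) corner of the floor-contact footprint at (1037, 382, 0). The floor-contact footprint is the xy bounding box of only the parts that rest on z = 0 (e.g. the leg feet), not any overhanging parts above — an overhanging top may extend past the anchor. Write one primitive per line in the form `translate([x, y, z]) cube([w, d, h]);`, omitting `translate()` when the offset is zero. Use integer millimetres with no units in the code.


translate([306, 147, 0]) cube([731, 235, 202]);
translate([306, 382, 202]) cube([731, 235, 202]);
translate([306, 617, 404]) cube([731, 235, 202]);
translate([306, 852, 606]) cube([731, 235, 202]);
translate([306, 1087, 808]) cube([731, 235, 202]);


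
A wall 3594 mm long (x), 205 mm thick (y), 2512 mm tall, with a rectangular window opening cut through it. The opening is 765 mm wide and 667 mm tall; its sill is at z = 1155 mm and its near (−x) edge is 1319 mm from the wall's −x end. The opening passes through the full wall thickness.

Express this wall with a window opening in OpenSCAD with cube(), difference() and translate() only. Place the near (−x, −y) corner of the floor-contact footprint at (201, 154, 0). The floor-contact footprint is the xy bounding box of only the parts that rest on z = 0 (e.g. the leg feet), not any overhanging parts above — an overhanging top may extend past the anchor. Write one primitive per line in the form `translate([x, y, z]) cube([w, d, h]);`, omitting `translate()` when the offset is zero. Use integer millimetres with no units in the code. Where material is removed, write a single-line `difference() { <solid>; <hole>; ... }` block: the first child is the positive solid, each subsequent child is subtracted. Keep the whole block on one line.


difference() { translate([201, 154, 0]) cube([3594, 205, 2512]); translate([1520, 154, 1155]) cube([765, 205, 667]); }


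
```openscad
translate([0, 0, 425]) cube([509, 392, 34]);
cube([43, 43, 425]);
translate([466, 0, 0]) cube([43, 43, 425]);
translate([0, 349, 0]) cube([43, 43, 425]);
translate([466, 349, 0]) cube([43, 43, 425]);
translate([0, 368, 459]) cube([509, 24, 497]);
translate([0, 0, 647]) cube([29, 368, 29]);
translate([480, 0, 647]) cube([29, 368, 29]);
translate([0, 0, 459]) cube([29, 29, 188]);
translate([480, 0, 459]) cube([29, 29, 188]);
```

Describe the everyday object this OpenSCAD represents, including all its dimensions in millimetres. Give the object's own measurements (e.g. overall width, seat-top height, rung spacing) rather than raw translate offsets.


A chair. The seat is a 509×392×34 mm slab with its top at z = 459 mm, on four 43×43 mm corner legs (flush with the seat edges, standing on z = 0). A flat backrest 24 mm thick, 497 mm tall, spans the full seat width and rises from the seat top along its +y edge, rear face flush with the rear of the seat. Two armrests of 29×29 mm section run along each side from the seat's front edge to the front of the backrest, top faces 217 mm above the seat top and outer faces flush with the seat's x-edges; a 29×29 mm post under the front of each armrest stands on the seat at the front corner.


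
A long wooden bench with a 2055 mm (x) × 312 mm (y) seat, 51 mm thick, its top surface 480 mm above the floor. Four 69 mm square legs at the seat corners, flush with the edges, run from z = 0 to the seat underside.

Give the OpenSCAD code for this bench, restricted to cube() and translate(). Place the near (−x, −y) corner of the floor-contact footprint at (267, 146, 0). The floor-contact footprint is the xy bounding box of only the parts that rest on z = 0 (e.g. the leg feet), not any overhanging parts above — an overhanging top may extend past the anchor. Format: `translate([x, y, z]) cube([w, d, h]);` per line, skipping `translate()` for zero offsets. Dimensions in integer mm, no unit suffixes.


translate([267, 146, 429]) cube([2055, 312, 51]);
translate([267, 146, 0]) cube([69, 69, 429]);
translate([267, 389, 0]) cube([69, 69, 429]);
translate([2253, 146, 0]) cube([69, 69, 429]);
translate([2253, 389, 0]) cube([69, 69, 429]);


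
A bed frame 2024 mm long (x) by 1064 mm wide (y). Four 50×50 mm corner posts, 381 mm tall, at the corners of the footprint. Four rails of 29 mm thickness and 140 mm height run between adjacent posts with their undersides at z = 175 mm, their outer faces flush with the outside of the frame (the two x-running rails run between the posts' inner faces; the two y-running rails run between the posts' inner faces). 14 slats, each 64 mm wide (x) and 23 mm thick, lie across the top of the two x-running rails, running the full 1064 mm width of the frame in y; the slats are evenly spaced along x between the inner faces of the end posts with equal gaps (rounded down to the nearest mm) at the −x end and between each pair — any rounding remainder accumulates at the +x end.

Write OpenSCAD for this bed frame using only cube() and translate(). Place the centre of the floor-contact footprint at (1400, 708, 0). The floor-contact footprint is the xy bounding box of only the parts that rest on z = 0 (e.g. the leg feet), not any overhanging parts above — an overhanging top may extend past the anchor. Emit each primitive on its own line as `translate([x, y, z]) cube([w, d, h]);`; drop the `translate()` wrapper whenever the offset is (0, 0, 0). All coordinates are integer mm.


translate([388, 176, 0]) cube([50, 50, 381]);
translate([388, 1190, 0]) cube([50, 50, 381]);
translate([2362, 176, 0]) cube([50, 50, 381]);
translate([2362, 1190, 0]) cube([50, 50, 381]);
translate([438, 176, 175]) cube([1924, 29, 140]);
translate([438, 1211, 175]) cube([1924, 29, 140]);
translate([388, 226, 175]) cube([29, 964, 140]);
translate([2383, 226, 175]) cube([29, 964, 140]);
translate([506, 176, 315]) cube([64, 1064, 23]);
translate([638, 176, 315]) cube([64, 1064, 23]);
translate([770, 176, 315]) cube([64, 1064, 23]);
translate([902, 176, 315]) cube([64, 1064, 23]);
translate([1034, 176, 315]) cube([64, 1064, 23]);
translate([1166, 176, 315]) cube([64, 1064, 23]);
translate([1298, 176, 315]) cube([64, 1064, 23]);
translate([1430, 176, 315]) cube([64, 1064, 23]);
translate([1562, 176, 315]) cube([64, 1064, 23]);
translate([1694, 176, 315]) cube([64, 1064, 23]);
translate([1826, 176, 315]) cube([64, 1064, 23]);
translate([1958, 176, 315]) cube([64, 1064, 23]);
translate([2090, 176, 315]) cube([64, 1064, 23]);
translate([2222, 176, 315]) cube([64, 1064, 23]);


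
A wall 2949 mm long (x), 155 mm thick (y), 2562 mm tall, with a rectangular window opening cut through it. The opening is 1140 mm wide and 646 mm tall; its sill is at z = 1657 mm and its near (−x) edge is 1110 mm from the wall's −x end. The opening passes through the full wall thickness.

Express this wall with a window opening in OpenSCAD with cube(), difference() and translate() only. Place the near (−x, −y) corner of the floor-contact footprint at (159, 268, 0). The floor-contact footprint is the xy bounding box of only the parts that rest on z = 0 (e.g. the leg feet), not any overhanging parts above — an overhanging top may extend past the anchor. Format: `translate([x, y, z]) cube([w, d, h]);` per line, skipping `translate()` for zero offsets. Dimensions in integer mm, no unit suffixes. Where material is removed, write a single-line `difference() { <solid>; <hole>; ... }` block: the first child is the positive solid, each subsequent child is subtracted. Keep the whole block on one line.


difference() { translate([159, 268, 0]) cube([2949, 155, 2562]); translate([1269, 268, 1657]) cube([1140, 155, 646]); }


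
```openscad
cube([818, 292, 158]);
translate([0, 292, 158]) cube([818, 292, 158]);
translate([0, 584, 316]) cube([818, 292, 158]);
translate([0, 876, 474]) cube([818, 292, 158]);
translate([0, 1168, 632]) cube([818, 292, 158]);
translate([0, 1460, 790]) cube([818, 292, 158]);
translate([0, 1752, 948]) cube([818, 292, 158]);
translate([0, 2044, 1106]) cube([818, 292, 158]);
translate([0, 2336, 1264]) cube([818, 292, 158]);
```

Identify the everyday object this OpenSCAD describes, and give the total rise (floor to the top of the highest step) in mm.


A staircase. The total rise is 1422 mm.

9 identical blocks, each offset up and back from the previous — a staircase. Each step is 158 mm tall and there are 9 of them, so the total rise is 9 × 158 = 1422 mm.


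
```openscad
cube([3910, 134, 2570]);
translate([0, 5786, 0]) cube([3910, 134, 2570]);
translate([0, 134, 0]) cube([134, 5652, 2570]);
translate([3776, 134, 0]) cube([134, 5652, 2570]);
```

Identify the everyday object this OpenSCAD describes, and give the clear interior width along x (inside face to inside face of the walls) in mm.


A house (or room) frame. The interior width is 3642 mm.

Four 2570 mm walls enclosing a rectangle with no floor or roof — a room or house frame. Outside width is 3910 mm and wall thickness is 134 mm, so the interior width is 3910 − 2 × 134 = 3642 mm.


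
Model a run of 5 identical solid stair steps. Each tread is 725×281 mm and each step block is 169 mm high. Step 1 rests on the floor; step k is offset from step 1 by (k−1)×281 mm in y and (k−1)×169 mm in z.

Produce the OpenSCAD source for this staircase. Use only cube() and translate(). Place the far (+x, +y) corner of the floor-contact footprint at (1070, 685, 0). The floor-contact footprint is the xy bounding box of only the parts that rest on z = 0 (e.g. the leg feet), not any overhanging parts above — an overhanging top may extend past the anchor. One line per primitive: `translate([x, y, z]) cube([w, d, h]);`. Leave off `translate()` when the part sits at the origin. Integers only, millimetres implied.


translate([345, 404, 0]) cube([725, 281, 169]);
translate([345, 685, 169]) cube([725, 281, 169]);
translate([345, 966, 338]) cube([725, 281, 169]);
translate([345, 1247, 507]) cube([725, 281, 169]);
translate([345, 1528, 676]) cube([725, 281, 169]);


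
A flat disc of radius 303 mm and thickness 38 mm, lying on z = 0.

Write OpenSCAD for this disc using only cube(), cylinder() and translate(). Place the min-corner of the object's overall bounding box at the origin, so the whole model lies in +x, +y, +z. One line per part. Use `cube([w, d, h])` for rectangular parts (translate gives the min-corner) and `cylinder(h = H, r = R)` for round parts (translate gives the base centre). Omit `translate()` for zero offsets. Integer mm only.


translate([303, 303, 0]) cylinder(h = 38, r = 303);


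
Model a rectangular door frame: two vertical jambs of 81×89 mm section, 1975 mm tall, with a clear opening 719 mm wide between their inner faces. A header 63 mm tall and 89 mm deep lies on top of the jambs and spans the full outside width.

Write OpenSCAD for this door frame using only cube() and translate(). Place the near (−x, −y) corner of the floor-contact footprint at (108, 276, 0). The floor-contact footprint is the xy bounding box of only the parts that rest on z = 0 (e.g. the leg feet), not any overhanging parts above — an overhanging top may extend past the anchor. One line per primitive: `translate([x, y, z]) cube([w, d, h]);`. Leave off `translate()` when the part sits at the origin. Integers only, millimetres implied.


translate([108, 276, 0]) cube([81, 89, 1975]);
translate([908, 276, 0]) cube([81, 89, 1975]);
translate([108, 276, 1975]) cube([881, 89, 63]);


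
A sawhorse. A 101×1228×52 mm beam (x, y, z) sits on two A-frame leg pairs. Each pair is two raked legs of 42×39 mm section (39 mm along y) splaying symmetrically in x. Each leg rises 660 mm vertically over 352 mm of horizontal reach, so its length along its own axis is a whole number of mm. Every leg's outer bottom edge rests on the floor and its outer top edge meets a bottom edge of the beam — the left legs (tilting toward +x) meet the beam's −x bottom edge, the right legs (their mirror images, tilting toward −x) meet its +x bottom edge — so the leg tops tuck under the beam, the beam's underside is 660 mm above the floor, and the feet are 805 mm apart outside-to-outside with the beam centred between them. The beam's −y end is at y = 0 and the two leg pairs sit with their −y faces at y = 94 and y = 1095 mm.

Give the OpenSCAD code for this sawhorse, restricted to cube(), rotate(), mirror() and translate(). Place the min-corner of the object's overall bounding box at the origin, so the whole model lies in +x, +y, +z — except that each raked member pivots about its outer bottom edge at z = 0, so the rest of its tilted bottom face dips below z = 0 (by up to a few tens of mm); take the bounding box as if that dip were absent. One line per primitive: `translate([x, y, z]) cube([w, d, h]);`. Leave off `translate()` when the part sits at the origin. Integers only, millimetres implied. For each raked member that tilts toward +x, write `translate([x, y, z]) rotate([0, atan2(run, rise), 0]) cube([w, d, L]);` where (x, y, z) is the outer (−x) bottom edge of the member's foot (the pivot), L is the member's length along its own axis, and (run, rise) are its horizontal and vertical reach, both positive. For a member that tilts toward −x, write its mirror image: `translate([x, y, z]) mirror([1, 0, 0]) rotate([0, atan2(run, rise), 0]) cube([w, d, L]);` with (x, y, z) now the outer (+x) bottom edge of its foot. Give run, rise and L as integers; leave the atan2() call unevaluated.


// leg length = √(352² + 660²) = 748
// right-leg outer foot x = 2·352 + 101 = 805
// beam min-corner = (352, 0, 660)
translate([352, 0, 660]) cube([101, 1228, 52]);
translate([0, 94, 0]) rotate([0, atan2(352, 660), 0]) cube([42, 39, 748]);
translate([805, 94, 0]) mirror([1, 0, 0]) rotate([0, atan2(352, 660), 0]) cube([42, 39, 748]);
translate([0, 1095, 0]) rotate([0, atan2(352, 660), 0]) cube([42, 39, 748]);
translate([805, 1095, 0]) mirror([1, 0, 0]) rotate([0, atan2(352, 660), 0]) cube([42, 39, 748]);


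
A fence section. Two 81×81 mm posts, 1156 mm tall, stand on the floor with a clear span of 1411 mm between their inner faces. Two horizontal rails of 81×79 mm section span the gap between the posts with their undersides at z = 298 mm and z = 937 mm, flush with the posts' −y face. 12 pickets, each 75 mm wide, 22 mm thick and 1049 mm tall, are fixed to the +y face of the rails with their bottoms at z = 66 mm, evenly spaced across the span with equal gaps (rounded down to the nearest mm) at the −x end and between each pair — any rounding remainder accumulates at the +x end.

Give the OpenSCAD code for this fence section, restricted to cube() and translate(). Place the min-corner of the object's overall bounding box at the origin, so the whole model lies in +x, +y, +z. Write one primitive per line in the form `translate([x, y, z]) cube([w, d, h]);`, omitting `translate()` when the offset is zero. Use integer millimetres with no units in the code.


cube([81, 81, 1156]);
translate([1492, 0, 0]) cube([81, 81, 1156]);
translate([81, 0, 298]) cube([1411, 81, 79]);
translate([81, 0, 937]) cube([1411, 81, 79]);
translate([120, 81, 66]) cube([75, 22, 1049]);
translate([234, 81, 66]) cube([75, 22, 1049]);
translate([348, 81, 66]) cube([75, 22, 1049]);
translate([462, 81, 66]) cube([75, 22, 1049]);
translate([576, 81, 66]) cube([75, 22, 1049]);
translate([690, 81, 66]) cube([75, 22, 1049]);
translate([804, 81, 66]) cube([75, 22, 1049]);
translate([918, 81, 66]) cube([75, 22, 1049]);
translate([1032, 81, 66]) cube([75, 22, 1049]);
translate([1146, 81, 66]) cube([75, 22, 1049]);
translate([1260, 81, 66]) cube([75, 22, 1049]);
translate([1374, 81, 66]) cube([75, 22, 1049]);


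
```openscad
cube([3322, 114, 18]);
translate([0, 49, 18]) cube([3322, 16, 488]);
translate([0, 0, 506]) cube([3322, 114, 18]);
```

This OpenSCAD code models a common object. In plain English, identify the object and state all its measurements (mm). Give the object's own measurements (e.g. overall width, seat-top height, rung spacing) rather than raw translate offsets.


An I-beam lying along x, 3322 mm long. Overall section height 524 mm. Two flanges 114 mm wide (y) and 18 mm thick, one on the floor and one at the top; a web 16 mm thick runs between them, centred on the flange width.


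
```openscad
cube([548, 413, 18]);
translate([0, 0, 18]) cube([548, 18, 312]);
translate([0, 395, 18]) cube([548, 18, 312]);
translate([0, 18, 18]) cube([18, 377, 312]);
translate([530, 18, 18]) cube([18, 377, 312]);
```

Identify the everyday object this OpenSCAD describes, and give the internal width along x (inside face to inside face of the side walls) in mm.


An open box. The internal width is 512 mm.

A 548×413 base slab with four walls standing on it — an open box. The base is 548 mm wide and the walls are 18 mm thick, so the internal width is 548 − 2 × 18 = 512 mm.


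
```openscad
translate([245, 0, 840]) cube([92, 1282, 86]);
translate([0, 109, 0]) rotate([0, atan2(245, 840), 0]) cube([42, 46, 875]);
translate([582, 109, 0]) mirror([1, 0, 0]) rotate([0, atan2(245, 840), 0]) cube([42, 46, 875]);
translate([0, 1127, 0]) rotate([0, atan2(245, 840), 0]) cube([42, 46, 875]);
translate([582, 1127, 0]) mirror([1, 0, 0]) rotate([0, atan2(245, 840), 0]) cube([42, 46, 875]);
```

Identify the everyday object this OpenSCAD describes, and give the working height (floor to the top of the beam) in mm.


A sawhorse. The overall height is 926 mm.

A beam across two mirrored pairs of raked legs — a sawhorse. The beam's underside is at z = 840 (matching the legs' vertical rise in atan2(245, 840)) and the beam is 86 mm tall, so its top is at 840 + 86 = 926 mm. The raked legs top out at the beam's underside, so that is the highest point.


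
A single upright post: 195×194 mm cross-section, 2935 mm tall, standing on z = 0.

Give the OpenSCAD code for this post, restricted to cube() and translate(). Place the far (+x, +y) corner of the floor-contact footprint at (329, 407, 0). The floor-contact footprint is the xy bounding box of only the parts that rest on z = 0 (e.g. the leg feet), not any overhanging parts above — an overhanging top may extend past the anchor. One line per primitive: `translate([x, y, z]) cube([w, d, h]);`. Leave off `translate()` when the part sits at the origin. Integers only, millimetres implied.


translate([134, 213, 0]) cube([195, 194, 2935]);


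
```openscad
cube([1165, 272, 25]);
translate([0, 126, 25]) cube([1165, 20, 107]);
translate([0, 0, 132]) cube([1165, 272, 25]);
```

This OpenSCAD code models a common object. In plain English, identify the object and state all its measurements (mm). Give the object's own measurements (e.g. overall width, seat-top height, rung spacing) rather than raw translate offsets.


An I-beam lying along x, 1165 mm long. Overall section height 157 mm. Two flanges 272 mm wide (y) and 25 mm thick, one on the floor and one at the top; a web 20 mm thick runs between them, centred on the flange width.


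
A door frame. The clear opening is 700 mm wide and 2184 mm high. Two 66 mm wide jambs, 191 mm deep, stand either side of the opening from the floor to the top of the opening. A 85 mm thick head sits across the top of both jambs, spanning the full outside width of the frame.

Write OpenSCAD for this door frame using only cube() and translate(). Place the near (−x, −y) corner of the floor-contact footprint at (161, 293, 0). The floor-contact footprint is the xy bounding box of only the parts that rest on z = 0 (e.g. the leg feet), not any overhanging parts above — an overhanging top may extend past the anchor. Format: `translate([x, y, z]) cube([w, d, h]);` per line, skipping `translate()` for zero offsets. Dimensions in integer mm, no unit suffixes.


translate([161, 293, 0]) cube([66, 191, 2184]);
translate([927, 293, 0]) cube([66, 191, 2184]);
translate([161, 293, 2184]) cube([832, 191, 85]);


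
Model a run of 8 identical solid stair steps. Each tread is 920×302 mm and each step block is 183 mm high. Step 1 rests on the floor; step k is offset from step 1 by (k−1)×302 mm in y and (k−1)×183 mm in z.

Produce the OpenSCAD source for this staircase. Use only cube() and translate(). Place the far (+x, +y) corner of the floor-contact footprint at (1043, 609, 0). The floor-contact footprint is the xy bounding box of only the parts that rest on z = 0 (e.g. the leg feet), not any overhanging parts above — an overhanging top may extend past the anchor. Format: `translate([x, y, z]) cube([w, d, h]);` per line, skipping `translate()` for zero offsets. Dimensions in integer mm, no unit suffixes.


translate([123, 307, 0]) cube([920, 302, 183]);
translate([123, 609, 183]) cube([920, 302, 183]);
translate([123, 911, 366]) cube([920, 302, 183]);
translate([123, 1213, 549]) cube([920, 302, 183]);
translate([123, 1515, 732]) cube([920, 302, 183]);
translate([123, 1817, 915]) cube([920, 302, 183]);
translate([123, 2119, 1098]) cube([920, 302, 183]);
translate([123, 2421, 1281]) cube([920, 302, 183]);


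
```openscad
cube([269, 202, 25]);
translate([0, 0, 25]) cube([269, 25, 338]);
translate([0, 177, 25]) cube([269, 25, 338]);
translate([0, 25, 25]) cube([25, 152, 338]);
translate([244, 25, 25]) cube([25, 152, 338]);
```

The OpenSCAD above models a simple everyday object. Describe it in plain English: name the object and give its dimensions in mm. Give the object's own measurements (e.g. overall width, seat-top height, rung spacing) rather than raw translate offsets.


An open-topped rectangular box: outside dimensions 269×202×363 mm, with a uniform wall and base thickness of 25 mm. The base is a full 269×202 slab on the floor; four walls sit on top of the base. The front and back walls (the −y and +y sides) span the full width; the two side walls fit between them.


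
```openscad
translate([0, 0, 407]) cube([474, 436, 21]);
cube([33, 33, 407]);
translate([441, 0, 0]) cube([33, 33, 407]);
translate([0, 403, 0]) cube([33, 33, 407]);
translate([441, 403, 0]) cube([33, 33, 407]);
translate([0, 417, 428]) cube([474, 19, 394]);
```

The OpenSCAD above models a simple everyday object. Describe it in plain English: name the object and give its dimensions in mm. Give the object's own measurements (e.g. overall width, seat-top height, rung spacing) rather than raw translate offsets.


A chair. The seat is a 474×436×21 mm slab with its top at z = 428 mm, on four 33×33 mm corner legs (flush with the seat edges, standing on z = 0). A flat backrest 19 mm thick, 394 mm tall, spans the full seat width and rises from the seat top along its +y edge, rear face flush with the rear of the seat.


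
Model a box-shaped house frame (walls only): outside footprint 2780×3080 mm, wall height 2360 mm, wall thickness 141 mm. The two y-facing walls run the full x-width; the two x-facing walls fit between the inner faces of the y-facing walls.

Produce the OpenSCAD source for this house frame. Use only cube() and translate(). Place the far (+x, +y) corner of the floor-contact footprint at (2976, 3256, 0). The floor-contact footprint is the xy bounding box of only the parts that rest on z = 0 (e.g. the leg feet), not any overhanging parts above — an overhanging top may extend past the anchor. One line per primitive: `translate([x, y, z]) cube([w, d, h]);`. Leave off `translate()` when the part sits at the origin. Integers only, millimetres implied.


translate([196, 176, 0]) cube([2780, 141, 2360]);
translate([196, 3115, 0]) cube([2780, 141, 2360]);
translate([196, 317, 0]) cube([141, 2798, 2360]);
translate([2835, 317, 0]) cube([141, 2798, 2360]);


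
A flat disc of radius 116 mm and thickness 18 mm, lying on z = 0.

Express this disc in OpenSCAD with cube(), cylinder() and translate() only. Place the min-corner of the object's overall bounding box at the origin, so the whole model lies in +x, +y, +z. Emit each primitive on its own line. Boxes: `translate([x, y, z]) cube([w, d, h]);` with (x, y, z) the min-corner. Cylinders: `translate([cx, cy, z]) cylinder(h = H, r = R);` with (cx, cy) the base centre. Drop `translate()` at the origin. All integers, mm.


translate([116, 116, 0]) cylinder(h = 18, r = 116);


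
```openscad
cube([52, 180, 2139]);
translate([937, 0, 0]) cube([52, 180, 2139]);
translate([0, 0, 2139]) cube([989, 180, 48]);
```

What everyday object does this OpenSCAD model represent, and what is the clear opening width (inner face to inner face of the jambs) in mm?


A door frame. The clear opening width is 885 mm.

Two 2139 mm tall posts with a header on top — a door frame. The left jamb is 52 mm wide at x = 0; the right jamb starts at x = 937. The clear opening is 937 − 52 = 885 mm.


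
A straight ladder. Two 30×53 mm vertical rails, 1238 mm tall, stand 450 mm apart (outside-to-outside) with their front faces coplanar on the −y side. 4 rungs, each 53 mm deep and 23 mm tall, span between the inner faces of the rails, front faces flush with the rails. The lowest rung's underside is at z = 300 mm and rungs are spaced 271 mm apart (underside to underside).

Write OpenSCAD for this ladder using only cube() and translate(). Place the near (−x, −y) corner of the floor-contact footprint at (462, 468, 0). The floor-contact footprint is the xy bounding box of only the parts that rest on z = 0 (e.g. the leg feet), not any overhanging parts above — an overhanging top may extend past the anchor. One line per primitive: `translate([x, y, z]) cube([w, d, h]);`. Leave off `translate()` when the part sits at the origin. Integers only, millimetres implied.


translate([462, 468, 0]) cube([30, 53, 1238]);
translate([882, 468, 0]) cube([30, 53, 1238]);
translate([492, 468, 300]) cube([390, 53, 23]);
translate([492, 468, 571]) cube([390, 53, 23]);
translate([492, 468, 842]) cube([390, 53, 23]);
translate([492, 468, 1113]) cube([390, 53, 23]);


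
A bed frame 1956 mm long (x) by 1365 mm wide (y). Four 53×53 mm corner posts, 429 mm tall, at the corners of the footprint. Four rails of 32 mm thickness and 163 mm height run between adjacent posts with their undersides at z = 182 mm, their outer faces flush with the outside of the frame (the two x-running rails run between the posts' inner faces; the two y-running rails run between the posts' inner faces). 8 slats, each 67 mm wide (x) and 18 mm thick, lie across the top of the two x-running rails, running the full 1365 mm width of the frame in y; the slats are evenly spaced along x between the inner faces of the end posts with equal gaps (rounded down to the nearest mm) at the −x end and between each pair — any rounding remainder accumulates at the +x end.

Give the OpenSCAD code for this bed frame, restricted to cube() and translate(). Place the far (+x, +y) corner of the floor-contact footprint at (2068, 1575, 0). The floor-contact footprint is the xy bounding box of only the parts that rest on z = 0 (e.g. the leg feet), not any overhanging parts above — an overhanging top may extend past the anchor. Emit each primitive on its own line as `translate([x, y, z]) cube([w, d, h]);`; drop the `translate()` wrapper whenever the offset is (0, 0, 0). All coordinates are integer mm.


translate([112, 210, 0]) cube([53, 53, 429]);
translate([112, 1522, 0]) cube([53, 53, 429]);
translate([2015, 210, 0]) cube([53, 53, 429]);
translate([2015, 1522, 0]) cube([53, 53, 429]);
translate([165, 210, 182]) cube([1850, 32, 163]);
translate([165, 1543, 182]) cube([1850, 32, 163]);
translate([112, 263, 182]) cube([32, 1259, 163]);
translate([2036, 263, 182]) cube([32, 1259, 163]);
translate([311, 210, 345]) cube([67, 1365, 18]);
translate([524, 210, 345]) cube([67, 1365, 18]);
translate([737, 210, 345]) cube([67, 1365, 18]);
translate([950, 210, 345]) cube([67, 1365, 18]);
translate([1163, 210, 345]) cube([67, 1365, 18]);
translate([1376, 210, 345]) cube([67, 1365, 18]);
translate([1589, 210, 345]) cube([67, 1365, 18]);
translate([1802, 210, 345]) cube([67, 1365, 18]);


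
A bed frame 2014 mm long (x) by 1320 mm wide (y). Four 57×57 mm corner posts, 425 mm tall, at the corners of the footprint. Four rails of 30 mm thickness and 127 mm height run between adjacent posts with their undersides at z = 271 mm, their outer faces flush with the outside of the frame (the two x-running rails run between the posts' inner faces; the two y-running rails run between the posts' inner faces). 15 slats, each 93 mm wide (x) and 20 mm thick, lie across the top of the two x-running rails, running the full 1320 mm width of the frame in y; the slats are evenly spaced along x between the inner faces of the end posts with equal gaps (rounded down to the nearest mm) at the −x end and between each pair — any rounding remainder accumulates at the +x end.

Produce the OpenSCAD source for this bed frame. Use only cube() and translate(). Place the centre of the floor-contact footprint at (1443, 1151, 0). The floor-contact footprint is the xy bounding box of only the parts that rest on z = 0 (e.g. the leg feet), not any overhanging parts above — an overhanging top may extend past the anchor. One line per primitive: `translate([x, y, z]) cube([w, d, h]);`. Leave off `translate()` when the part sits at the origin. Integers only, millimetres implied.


translate([436, 491, 0]) cube([57, 57, 425]);
translate([436, 1754, 0]) cube([57, 57, 425]);
translate([2393, 491, 0]) cube([57, 57, 425]);
translate([2393, 1754, 0]) cube([57, 57, 425]);
translate([493, 491, 271]) cube([1900, 30, 127]);
translate([493, 1781, 271]) cube([1900, 30, 127]);
translate([436, 548, 271]) cube([30, 1206, 127]);
translate([2420, 548, 271]) cube([30, 1206, 127]);
translate([524, 491, 398]) cube([93, 1320, 20]);
translate([648, 491, 398]) cube([93, 1320, 20]);
translate([772, 491, 398]) cube([93, 1320, 20]);
translate([896, 491, 398]) cube([93, 1320, 20]);
translate([1020, 491, 398]) cube([93, 1320, 20]);
translate([1144, 491, 398]) cube([93, 1320, 20]);
translate([1268, 491, 398]) cube([93, 1320, 20]);
translate([1392, 491, 398]) cube([93, 1320, 20]);
translate([1516, 491, 398]) cube([93, 1320, 20]);
translate([1640, 491, 398]) cube([93, 1320, 20]);
translate([1764, 491, 398]) cube([93, 1320, 20]);
translate([1888, 491, 398]) cube([93, 1320, 20]);
translate([2012, 491, 398]) cube([93, 1320, 20]);
translate([2136, 491, 398]) cube([93, 1320, 20]);
translate([2260, 491, 398]) cube([93, 1320, 20]);


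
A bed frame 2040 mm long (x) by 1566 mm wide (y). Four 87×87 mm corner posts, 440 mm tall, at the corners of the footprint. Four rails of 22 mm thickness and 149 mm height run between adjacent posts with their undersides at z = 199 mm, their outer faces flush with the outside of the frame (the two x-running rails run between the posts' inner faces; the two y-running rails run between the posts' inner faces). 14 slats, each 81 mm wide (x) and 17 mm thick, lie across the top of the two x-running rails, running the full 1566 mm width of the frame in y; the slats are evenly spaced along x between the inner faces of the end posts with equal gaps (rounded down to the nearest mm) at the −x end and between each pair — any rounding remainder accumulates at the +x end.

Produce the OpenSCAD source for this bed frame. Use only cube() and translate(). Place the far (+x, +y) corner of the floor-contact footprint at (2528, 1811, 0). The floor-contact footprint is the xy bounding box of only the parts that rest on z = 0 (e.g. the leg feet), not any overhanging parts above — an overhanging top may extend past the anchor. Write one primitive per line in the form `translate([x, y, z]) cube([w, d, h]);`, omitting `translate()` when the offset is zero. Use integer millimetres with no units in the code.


// slat z = rail_z + rail_h = 199 + 149 = 348
// slat gap = ⌊(1866 − 14·81) / 15⌋ = 48
translate([488, 245, 0]) cube([87, 87, 440]);
translate([488, 1724, 0]) cube([87, 87, 440]);
translate([2441, 245, 0]) cube([87, 87, 440]);
translate([2441, 1724, 0]) cube([87, 87, 440]);
translate([575, 245, 199]) cube([1866, 22, 149]);
translate([575, 1789, 199]) cube([1866, 22, 149]);
translate([488, 332, 199]) cube([22, 1392, 149]);
translate([2506, 332, 199]) cube([22, 1392, 149]);
translate([623, 245, 348]) cube([81, 1566, 17]);
translate([752, 245, 348]) cube([81, 1566, 17]);
translate([881, 245, 348]) cube([81, 1566, 17]);
translate([1010, 245, 348]) cube([81, 1566, 17]);
translate([1139, 245, 348]) cube([81, 1566, 17]);
translate([1268, 245, 348]) cube([81, 1566, 17]);
translate([1397, 245, 348]) cube([81, 1566, 17]);
translate([1526, 245, 348]) cube([81, 1566, 17]);
translate([1655, 245, 348]) cube([81, 1566, 17]);
translate([1784, 245, 348]) cube([81, 1566, 17]);
translate([1913, 245, 348]) cube([81, 1566, 17]);
translate([2042, 245, 348]) cube([81, 1566, 17]);
translate([2171, 245, 348]) cube([81, 1566, 17]);
translate([2300, 245, 348]) cube([81, 1566, 17]);
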